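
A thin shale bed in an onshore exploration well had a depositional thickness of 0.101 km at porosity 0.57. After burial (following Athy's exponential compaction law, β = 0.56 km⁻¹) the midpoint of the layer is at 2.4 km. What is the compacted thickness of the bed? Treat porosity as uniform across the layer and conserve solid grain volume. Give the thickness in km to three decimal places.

0.051 km

Porosity at 2.4 km: n = 0.57·exp(−0.56×2.4) = 0.1487
Solid-volume conservation: h(1−n) = h₀(1−n₀) ⇒ h = h₀·(1−n₀)/(1−n)
h = 0.101 × (1 − 0.57)/(1 − 0.1487) = 0.101 × 0.5051 = 0.0510 km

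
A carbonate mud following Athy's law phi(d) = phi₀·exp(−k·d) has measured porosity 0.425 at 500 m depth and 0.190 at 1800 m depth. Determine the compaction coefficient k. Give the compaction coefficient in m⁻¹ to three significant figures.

0.000619 m⁻¹

Working in km (1 km = 1000 m; k in km⁻¹ = k in m⁻¹ × 1000):
Athy: phi(d) = phi₀ e^(−kd) ⇒ phi₁/phi₂ = e^{k(d₂−d₁)} ⇒ k = ln(phi₁/phi₂)/(d₂−d₁)
k = ln(0.425/0.19) / (1.8 − 0.5) = ln(2.237) / 1.3 = 0.8051 / 1.3 = 0.6193 km⁻¹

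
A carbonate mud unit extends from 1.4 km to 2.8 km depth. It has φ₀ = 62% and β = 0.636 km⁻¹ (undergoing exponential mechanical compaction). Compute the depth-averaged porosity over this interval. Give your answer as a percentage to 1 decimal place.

16.9%

⟨φ⟩ = (1/(Z₂−Z₁)) ∫ φ₀ e^(−βZ) dZ = φ₀·(e^(−β·Z₁) − e^(−β·Z₂)) / (β·(Z₂−Z₁))
e^(−0.636×1.4) = 0.4105; e^(−0.636×2.8) = 0.1685
⟨φ⟩ = 0.62 × (0.4105 − 0.1685) / (0.636 × 1.4) = 0.62 × 0.2718 = 0.1685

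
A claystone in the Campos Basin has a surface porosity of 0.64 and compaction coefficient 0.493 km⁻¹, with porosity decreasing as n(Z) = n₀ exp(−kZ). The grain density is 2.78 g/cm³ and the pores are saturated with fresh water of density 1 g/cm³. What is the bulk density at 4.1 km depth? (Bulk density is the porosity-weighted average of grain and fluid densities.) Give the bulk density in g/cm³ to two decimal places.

2.63 g/cm³

Porosity at depth: n = 0.64·exp(−0.493×4.1) = 0.64×0.1325 = 0.0848
Bulk density: ρ_b = (1−n)ρ_g + n·ρ_f = 0.9152×2.78 + 0.0848×1
       = 2.544 + 0.085 = 2.629 g/cm³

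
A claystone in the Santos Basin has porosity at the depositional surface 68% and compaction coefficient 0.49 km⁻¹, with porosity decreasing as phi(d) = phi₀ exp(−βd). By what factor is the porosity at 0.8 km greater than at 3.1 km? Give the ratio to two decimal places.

3.09

phi(d₁)/phi(d₂) = e^(−β·d₁)/e^(−β·d₂) = e^{β(d₂−d₁)}
= exp(0.49 × 2.3) = exp(1.127) = 3.0864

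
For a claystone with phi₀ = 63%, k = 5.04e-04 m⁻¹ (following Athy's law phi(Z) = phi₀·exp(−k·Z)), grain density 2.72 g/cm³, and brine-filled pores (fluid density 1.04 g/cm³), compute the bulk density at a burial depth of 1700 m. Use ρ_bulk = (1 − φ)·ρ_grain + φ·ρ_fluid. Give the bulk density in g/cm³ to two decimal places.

Working in km (1 km = 1000 m; k in km⁻¹ = k in m⁻¹ × 1000):
Porosity at depth: phi = 0.63·exp(−0.504×1.7) = 0.63×0.4245 = 0.2674
Bulk density: ρ_b = (1−phi)ρ_g + phi·ρ_f = 0.7326×2.72 + 0.2674×1.04
       = 1.993 + 0.278 = 2.271 g/cm³

2.27 g/cm³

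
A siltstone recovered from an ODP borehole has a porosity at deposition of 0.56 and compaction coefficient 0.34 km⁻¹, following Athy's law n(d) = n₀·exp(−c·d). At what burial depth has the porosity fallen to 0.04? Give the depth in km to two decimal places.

Invert Athy's law: d = ln(n₀/n) / c
d = ln(0.56/0.04) / 0.34 = ln(14) / 0.34 = 2.6391 / 0.34 = 7.762 km

7.76 km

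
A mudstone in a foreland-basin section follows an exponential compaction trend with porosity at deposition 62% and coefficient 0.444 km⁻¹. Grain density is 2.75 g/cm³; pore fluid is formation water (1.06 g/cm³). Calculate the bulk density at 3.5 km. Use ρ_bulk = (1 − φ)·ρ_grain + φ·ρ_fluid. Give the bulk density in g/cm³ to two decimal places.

2.53 g/cm³

Porosity at depth: φ = 0.62·exp(−0.444×3.5) = 0.62×0.2114 = 0.1311
Bulk density: ρ_b = (1−φ)ρ_g + φ·ρ_f = 0.8689×2.75 + 0.1311×1.06
       = 2.390 + 0.139 = 2.528 g/cm³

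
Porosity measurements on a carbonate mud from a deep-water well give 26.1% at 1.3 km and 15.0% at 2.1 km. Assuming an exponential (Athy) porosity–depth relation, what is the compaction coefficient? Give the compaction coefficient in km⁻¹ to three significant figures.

Athy: φ(Z) = φ₀ e^(−kZ) ⇒ φ₁/φ₂ = e^{k(Z₂−Z₁)} ⇒ k = ln(φ₁/φ₂)/(Z₂−Z₁)
k = ln(0.261/0.15) / (2.1 − 1.3) = ln(1.74) / 0.8 = 0.5539 / 0.8 = 0.6924 km⁻¹

0.692 km⁻¹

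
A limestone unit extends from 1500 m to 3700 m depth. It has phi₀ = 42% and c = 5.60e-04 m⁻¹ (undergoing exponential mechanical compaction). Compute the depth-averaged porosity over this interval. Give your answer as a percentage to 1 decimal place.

Working in km (1 km = 1000 m; c in km⁻¹ = c in m⁻¹ × 1000):
⟨phi⟩ = (1/(d₂−d₁)) ∫ phi₀ e^(−cd) dd = phi₀·(e^(−c·d₁) − e^(−c·d₂)) / (c·(d₂−d₁))
e^(−0.56×1.5) = 0.4317; e^(−0.56×3.7) = 0.1259
⟨phi⟩ = 0.42 × (0.4317 − 0.1259) / (0.56 × 2.2) = 0.42 × 0.2482 = 0.1042

10.4%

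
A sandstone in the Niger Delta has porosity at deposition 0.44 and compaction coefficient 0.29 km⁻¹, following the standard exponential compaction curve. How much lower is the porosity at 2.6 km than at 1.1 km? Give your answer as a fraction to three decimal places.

φ(1.1) = 0.44·e^(−0.29×1.1) = 0.3198
φ(2.6) = 0.44·e^(−0.29×2.6) = 0.2070
Δφ = 0.3198 − 0.2070 = 0.1128

0.113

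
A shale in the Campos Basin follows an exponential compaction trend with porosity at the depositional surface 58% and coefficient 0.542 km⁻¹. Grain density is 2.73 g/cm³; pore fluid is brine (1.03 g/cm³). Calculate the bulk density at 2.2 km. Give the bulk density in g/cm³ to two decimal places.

2.43 g/cm³

Porosity at depth: φ = 0.58·exp(−0.542×2.2) = 0.58×0.3035 = 0.1760
Bulk density: ρ_b = (1−φ)ρ_g + φ·ρ_f = 0.8240×2.73 + 0.1760×1.03
       = 2.249 + 0.181 = 2.431 g/cm³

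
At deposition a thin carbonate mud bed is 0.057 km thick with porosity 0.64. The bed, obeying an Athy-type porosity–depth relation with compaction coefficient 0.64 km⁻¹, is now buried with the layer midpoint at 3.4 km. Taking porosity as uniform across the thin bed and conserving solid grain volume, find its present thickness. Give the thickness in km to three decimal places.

Porosity at 3.4 km: phi = 0.64·exp(−0.64×3.4) = 0.0726
Solid-volume conservation: h(1−phi) = h₀(1−phi₀) ⇒ h = h₀·(1−phi₀)/(1−phi)
h = 0.057 × (1 − 0.64)/(1 − 0.0726) = 0.057 × 0.3882 = 0.0221 km

0.022 km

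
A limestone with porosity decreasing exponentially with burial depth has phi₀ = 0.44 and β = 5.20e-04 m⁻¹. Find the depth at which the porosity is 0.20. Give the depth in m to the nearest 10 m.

1520 m

Working in km (1 km = 1000 m; β in km⁻¹ = β in m⁻¹ × 1000):
Invert Athy's law: z = ln(phi₀/phi) / β
z = ln(0.44/0.2) / 0.52 = ln(2.2) / 0.52 = 0.7885 / 0.52 = 1.516 km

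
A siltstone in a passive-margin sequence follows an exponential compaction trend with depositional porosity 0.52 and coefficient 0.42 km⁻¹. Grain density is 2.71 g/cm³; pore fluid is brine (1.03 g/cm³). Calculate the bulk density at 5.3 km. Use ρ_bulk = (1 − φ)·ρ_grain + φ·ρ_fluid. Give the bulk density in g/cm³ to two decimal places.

Porosity at depth: φ = 0.52·exp(−0.42×5.3) = 0.52×0.1080 = 0.0561
Bulk density: ρ_b = (1−φ)ρ_g + φ·ρ_f = 0.9439×2.71 + 0.0561×1.03
       = 2.558 + 0.058 = 2.616 g/cm³

2.62 g/cm³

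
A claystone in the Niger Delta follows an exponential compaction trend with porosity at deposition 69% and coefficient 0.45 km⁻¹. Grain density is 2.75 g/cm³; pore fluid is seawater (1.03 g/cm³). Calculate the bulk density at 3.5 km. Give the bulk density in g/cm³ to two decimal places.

2.50 g/cm³

Porosity at depth: phi = 0.69·exp(−0.45×3.5) = 0.69×0.2070 = 0.1428
Bulk density: ρ_b = (1−phi)ρ_g + phi·ρ_f = 0.8572×2.75 + 0.1428×1.03
       = 2.357 + 0.147 = 2.504 g/cm³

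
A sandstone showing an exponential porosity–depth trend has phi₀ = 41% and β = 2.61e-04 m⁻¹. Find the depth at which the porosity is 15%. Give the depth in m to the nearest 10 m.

Working in km (1 km = 1000 m; β in km⁻¹ = β in m⁻¹ × 1000):
Invert Athy's law: d = ln(phi₀/phi) / β
d = ln(0.41/0.15) / 0.261 = ln(2.733) / 0.261 = 1.0055 / 0.261 = 3.853 km

3850 m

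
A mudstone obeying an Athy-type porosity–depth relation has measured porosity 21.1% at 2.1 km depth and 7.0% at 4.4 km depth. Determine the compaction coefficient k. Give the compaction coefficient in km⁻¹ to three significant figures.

0.480 km⁻¹

Athy: n(Z) = n₀ e^(−kZ) ⇒ n₁/n₂ = e^{k(Z₂−Z₁)} ⇒ k = ln(n₁/n₂)/(Z₂−Z₁)
k = ln(0.211/0.07) / (4.4 − 2.1) = ln(3.014) / 2.3 = 1.1034 / 2.3 = 0.4797 km⁻¹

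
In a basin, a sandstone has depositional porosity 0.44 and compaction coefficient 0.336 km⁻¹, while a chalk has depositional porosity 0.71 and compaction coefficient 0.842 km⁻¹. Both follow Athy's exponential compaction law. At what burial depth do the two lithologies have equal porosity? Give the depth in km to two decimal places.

Set n₀ₐ e^(−kₐd) = n₀ᵦ e^(−kᵦd) ⇒ ln(n₀ₐ/n₀ᵦ) = (kₐ − kᵦ)·d
d = ln(0.44/0.71) / (0.336 − 0.842) = -0.4785 / -0.506 = 0.946 km

0.95 km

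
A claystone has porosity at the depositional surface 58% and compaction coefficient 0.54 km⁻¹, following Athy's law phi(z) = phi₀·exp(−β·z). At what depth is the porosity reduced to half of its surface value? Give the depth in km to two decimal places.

1.28 km

phi/phi₀ = 1/2 ⇒ exp(−β·z) = 1/2 ⇒ z = ln(2) / β
z = 0.6931 / 0.54 = 1.284 km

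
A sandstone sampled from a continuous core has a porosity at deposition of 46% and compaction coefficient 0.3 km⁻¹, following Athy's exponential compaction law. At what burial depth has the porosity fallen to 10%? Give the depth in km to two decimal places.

5.09 km

Invert Athy's law: z = ln(φ₀/φ) / k
z = ln(0.46/0.1) / 0.3 = ln(4.6) / 0.3 = 1.5261 / 0.3 = 5.087 km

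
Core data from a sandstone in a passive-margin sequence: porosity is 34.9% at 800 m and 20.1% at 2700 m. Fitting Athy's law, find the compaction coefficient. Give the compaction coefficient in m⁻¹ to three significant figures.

0.000290 m⁻¹

Working in km (1 km = 1000 m; c in km⁻¹ = c in m⁻¹ × 1000):
Athy: phi(d) = phi₀ e^(−cd) ⇒ phi₁/phi₂ = e^{c(d₂−d₁)} ⇒ c = ln(phi₁/phi₂)/(d₂−d₁)
c = ln(0.349/0.201) / (2.7 − 0.8) = ln(1.736) / 1.9 = 0.5518 / 1.9 = 0.2904 km⁻¹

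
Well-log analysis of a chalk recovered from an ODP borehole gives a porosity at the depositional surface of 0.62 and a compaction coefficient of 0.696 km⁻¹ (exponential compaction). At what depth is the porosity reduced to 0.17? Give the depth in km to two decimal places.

Invert Athy's law: d = ln(n₀/n) / c
d = ln(0.62/0.17) / 0.696 = ln(3.647) / 0.696 = 1.2939 / 0.696 = 1.859 km

1.86 km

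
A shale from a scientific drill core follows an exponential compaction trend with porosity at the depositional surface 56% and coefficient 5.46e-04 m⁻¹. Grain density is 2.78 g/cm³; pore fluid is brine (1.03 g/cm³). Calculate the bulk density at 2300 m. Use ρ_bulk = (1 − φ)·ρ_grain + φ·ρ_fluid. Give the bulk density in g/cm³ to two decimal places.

Working in km (1 km = 1000 m; c in km⁻¹ = c in m⁻¹ × 1000):
Porosity at depth: φ = 0.56·exp(−0.546×2.3) = 0.56×0.2848 = 0.1595
Bulk density: ρ_b = (1−φ)ρ_g + φ·ρ_f = 0.8405×2.78 + 0.1595×1.03
       = 2.337 + 0.164 = 2.501 g/cm³

2.50 g/cm³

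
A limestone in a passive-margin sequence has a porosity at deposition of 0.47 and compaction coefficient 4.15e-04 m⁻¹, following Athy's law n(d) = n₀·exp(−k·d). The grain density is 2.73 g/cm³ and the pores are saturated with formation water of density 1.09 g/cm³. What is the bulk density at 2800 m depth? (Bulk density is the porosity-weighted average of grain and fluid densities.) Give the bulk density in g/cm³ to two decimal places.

Working in km (1 km = 1000 m; k in km⁻¹ = k in m⁻¹ × 1000):
Porosity at depth: n = 0.47·exp(−0.415×2.8) = 0.47×0.3129 = 0.1470
Bulk density: ρ_b = (1−n)ρ_g + n·ρ_f = 0.8530×2.73 + 0.1470×1.09
       = 2.329 + 0.160 = 2.489 g/cm³

2.49 g/cm³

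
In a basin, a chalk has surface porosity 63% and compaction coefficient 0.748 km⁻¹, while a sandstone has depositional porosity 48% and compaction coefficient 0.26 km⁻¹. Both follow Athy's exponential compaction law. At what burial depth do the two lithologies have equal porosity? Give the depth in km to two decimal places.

Set φ₀ₐ e^(−βₐd) = φ₀ᵦ e^(−βᵦd) ⇒ ln(φ₀ₐ/φ₀ᵦ) = (βₐ − βᵦ)·d
d = ln(0.63/0.48) / (0.748 − 0.26) = 0.2719 / 0.488 = 0.557 km

0.56 km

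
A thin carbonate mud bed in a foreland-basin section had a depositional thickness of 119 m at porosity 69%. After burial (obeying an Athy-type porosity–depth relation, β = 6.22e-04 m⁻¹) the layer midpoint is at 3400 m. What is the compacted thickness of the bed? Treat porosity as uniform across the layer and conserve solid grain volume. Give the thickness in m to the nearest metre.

40 m

Working in km (1 km = 1000 m; β in km⁻¹ = β in m⁻¹ × 1000):
Porosity at 3.4 km: n = 0.69·exp(−0.622×3.4) = 0.0833
Solid-volume conservation: h(1−n) = h₀(1−n₀) ⇒ h = h₀·(1−n₀)/(1−n)
h = 0.119 × (1 − 0.69)/(1 − 0.0833) = 0.119 × 0.3382 = 0.0402 km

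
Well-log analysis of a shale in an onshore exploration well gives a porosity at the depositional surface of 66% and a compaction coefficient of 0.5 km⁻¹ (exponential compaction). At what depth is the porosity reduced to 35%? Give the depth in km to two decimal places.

1.27 km

Invert Athy's law: d = ln(n₀/n) / c
d = ln(0.66/0.35) / 0.5 = ln(1.886) / 0.5 = 0.6343 / 0.5 = 1.269 km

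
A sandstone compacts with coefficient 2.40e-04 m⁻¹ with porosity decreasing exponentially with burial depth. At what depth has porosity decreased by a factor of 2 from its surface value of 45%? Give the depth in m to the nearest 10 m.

2890 m

Working in km (1 km = 1000 m; β in km⁻¹ = β in m⁻¹ × 1000):
phi/phi₀ = 1/2 ⇒ exp(−β·z) = 1/2 ⇒ z = ln(2) / β
z = 0.6931 / 0.24 = 2.888 km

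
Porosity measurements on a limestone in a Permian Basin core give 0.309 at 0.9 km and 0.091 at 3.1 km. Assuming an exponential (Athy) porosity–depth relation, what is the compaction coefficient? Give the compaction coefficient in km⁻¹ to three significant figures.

0.556 km⁻¹

Athy: n(Z) = n₀ e^(−cZ) ⇒ n₁/n₂ = e^{c(Z₂−Z₁)} ⇒ c = ln(n₁/n₂)/(Z₂−Z₁)
c = ln(0.309/0.091) / (3.1 − 0.9) = ln(3.396) / 2.2 = 1.2225 / 2.2 = 0.5557 km⁻¹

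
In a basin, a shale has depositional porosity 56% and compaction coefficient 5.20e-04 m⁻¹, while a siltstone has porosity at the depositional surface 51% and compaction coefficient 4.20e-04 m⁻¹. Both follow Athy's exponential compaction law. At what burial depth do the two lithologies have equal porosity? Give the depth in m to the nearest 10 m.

940 m

Working in km (1 km = 1000 m; β in km⁻¹ = β in m⁻¹ × 1000):
Set n₀ₐ e^(−βₐd) = n₀ᵦ e^(−βᵦd) ⇒ ln(n₀ₐ/n₀ᵦ) = (βₐ − βᵦ)·d
d = ln(0.56/0.51) / (0.52 − 0.42) = 0.0935 / 0.1 = 0.935 km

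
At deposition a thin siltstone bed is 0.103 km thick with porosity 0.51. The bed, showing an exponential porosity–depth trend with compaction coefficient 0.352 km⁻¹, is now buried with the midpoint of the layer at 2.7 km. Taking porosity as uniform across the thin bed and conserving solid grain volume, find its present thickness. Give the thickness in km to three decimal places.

Porosity at 2.7 km: phi = 0.51·exp(−0.352×2.7) = 0.1972
Solid-volume conservation: h(1−phi) = h₀(1−phi₀) ⇒ h = h₀·(1−phi₀)/(1−phi)
h = 0.103 × (1 − 0.51)/(1 − 0.1972) = 0.103 × 0.6103 = 0.0629 km

0.063 km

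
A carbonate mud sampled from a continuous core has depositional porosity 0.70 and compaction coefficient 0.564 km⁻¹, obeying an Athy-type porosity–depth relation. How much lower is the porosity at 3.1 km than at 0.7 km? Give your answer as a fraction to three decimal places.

0.350

phi(0.7) = 0.7·e^(−0.564×0.7) = 0.4717
phi(3.1) = 0.7·e^(−0.564×3.1) = 0.1218
Δphi = 0.4717 − 0.1218 = 0.3498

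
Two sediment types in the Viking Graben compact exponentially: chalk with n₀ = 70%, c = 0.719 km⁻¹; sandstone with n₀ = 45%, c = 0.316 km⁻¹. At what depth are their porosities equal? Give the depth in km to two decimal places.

Set n₀ₐ e^(−cₐd) = n₀ᵦ e^(−cᵦd) ⇒ ln(n₀ₐ/n₀ᵦ) = (cₐ − cᵦ)·d
d = ln(0.7/0.45) / (0.719 − 0.316) = 0.4418 / 0.403 = 1.096 km

1.10 km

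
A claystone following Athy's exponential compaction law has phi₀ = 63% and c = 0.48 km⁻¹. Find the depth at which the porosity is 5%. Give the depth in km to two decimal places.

5.28 km

Invert Athy's law: z = ln(phi₀/phi) / c
z = ln(0.63/0.05) / 0.48 = ln(12.6) / 0.48 = 2.5337 / 0.48 = 5.279 km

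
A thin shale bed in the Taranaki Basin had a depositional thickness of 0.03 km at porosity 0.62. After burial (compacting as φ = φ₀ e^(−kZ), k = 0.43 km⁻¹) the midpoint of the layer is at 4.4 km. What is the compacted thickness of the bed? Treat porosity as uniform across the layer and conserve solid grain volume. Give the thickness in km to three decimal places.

Porosity at 4.4 km: φ = 0.62·exp(−0.43×4.4) = 0.0935
Solid-volume conservation: h(1−φ) = h₀(1−φ₀) ⇒ h = h₀·(1−φ₀)/(1−φ)
h = 0.03 × (1 − 0.62)/(1 − 0.0935) = 0.03 × 0.4192 = 0.0126 km

0.013 km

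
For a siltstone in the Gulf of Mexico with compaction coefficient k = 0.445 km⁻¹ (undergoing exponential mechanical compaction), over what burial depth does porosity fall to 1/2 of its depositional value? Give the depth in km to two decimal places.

phi/phi₀ = 1/2 ⇒ exp(−k·d) = 1/2 ⇒ d = ln(2) / k
d = 0.6931 / 0.445 = 1.558 km

1.56 km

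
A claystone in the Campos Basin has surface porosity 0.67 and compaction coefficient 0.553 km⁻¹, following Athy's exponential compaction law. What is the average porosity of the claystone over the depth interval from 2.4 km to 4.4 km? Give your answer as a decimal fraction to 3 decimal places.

⟨n⟩ = (1/(z₂−z₁)) ∫ n₀ e^(−cz) dz = n₀·(e^(−c·z₁) − e^(−c·z₂)) / (c·(z₂−z₁))
e^(−0.553×2.4) = 0.2652; e^(−0.553×4.4) = 0.0878
⟨n⟩ = 0.67 × (0.2652 − 0.0878) / (0.553 × 2) = 0.67 × 0.1605 = 0.1075

0.108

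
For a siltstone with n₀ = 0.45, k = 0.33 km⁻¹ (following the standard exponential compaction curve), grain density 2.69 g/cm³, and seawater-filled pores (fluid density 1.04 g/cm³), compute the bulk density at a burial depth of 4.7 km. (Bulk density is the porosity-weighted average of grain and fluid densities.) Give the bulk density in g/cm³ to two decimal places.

2.53 g/cm³

Porosity at depth: n = 0.45·exp(−0.33×4.7) = 0.45×0.2120 = 0.0954
Bulk density: ρ_b = (1−n)ρ_g + n·ρ_f = 0.9046×2.69 + 0.0954×1.04
       = 2.433 + 0.099 = 2.533 g/cm³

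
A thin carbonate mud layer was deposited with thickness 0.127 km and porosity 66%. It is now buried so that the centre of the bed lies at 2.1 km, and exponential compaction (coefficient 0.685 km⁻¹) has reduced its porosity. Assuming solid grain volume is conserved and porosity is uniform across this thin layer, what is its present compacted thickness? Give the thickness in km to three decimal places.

0.051 km

Porosity at 2.1 km: n = 0.66·exp(−0.685×2.1) = 0.1566
Solid-volume conservation: h(1−n) = h₀(1−n₀) ⇒ h = h₀·(1−n₀)/(1−n)
h = 0.127 × (1 − 0.66)/(1 − 0.1566) = 0.127 × 0.4031 = 0.0512 km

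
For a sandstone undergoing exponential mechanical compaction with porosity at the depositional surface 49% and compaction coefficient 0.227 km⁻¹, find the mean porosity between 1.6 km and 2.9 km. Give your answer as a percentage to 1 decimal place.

⟨φ⟩ = (1/(d₂−d₁)) ∫ φ₀ e^(−βd) dd = φ₀·(e^(−β·d₁) − e^(−β·d₂)) / (β·(d₂−d₁))
e^(−0.227×1.6) = 0.6954; e^(−0.227×2.9) = 0.5177
⟨φ⟩ = 0.49 × (0.6954 − 0.5177) / (0.227 × 1.3) = 0.49 × 0.6022 = 0.2951

29.5%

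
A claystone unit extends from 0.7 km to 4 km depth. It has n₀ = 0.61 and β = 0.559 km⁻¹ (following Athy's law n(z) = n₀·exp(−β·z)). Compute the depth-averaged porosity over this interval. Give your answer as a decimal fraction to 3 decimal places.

0.188

⟨n⟩ = (1/(z₂−z₁)) ∫ n₀ e^(−βz) dz = n₀·(e^(−β·z₁) − e^(−β·z₂)) / (β·(z₂−z₁))
e^(−0.559×0.7) = 0.6762; e^(−0.559×4) = 0.1069
⟨n⟩ = 0.61 × (0.6762 − 0.1069) / (0.559 × 3.3) = 0.61 × 0.3086 = 0.1883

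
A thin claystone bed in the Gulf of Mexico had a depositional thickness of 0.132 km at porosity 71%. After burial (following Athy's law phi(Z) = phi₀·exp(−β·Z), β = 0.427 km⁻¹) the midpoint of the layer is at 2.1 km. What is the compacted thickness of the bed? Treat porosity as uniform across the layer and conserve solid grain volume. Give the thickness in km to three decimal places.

Porosity at 2.1 km: phi = 0.71·exp(−0.427×2.1) = 0.2896
Solid-volume conservation: h(1−phi) = h₀(1−phi₀) ⇒ h = h₀·(1−phi₀)/(1−phi)
h = 0.132 × (1 − 0.71)/(1 − 0.2896) = 0.132 × 0.4082 = 0.0539 km

0.054 km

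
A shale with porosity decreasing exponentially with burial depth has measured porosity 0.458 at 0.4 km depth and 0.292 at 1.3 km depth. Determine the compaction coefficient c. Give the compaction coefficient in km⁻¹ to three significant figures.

Athy: φ(d) = φ₀ e^(−cd) ⇒ φ₁/φ₂ = e^{c(d₂−d₁)} ⇒ c = ln(φ₁/φ₂)/(d₂−d₁)
c = ln(0.458/0.292) / (1.3 − 0.4) = ln(1.568) / 0.9 = 0.4501 / 0.9 = 0.5001 km⁻¹

0.500 km⁻¹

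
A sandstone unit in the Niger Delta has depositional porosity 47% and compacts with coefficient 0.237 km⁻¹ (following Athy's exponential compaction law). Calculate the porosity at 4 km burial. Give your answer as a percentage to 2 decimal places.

18.21%

phi = phi₀·exp(−k·Z) = 0.47 × exp(−0.237 × 4) = 0.47 × exp(−0.948)
  = 0.47 × 0.3875 = 0.1821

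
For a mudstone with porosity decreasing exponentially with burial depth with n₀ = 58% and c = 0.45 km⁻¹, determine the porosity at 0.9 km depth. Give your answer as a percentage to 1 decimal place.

38.7%

n = n₀·exp(−c·z) = 0.58 × exp(−0.45 × 0.9) = 0.58 × exp(−0.405)
  = 0.58 × 0.6670 = 0.3868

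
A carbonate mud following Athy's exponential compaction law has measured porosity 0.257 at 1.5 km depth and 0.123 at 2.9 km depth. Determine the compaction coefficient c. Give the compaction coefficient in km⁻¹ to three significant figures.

0.526 km⁻¹

Athy: n(Z) = n₀ e^(−cZ) ⇒ n₁/n₂ = e^{c(Z₂−Z₁)} ⇒ c = ln(n₁/n₂)/(Z₂−Z₁)
c = ln(0.257/0.123) / (2.9 − 1.5) = ln(2.089) / 1.4 = 0.7369 / 1.4 = 0.5264 km⁻¹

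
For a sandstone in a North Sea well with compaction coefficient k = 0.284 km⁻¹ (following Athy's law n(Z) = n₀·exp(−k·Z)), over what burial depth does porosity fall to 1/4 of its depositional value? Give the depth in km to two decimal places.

4.88 km

n/n₀ = 1/4 ⇒ exp(−k·Z) = 1/4 ⇒ Z = ln(4) / k
Z = 1.3863 / 0.284 = 4.881 km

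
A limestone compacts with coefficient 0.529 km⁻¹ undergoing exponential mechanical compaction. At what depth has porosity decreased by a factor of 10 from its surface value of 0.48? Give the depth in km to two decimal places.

4.35 km

φ/φ₀ = 1/10 ⇒ exp(−β·z) = 1/10 ⇒ z = ln(10) / β
z = 2.3026 / 0.529 = 4.353 km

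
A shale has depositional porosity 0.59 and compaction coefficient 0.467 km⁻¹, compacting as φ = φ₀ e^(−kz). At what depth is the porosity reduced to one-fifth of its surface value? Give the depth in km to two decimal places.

φ/φ₀ = 1/5 ⇒ exp(−k·z) = 1/5 ⇒ z = ln(5) / k
z = 1.6094 / 0.467 = 3.446 km

3.45 km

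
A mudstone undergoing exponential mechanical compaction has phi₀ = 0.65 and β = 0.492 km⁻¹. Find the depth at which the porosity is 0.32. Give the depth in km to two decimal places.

Invert Athy's law: d = ln(phi₀/phi) / β
d = ln(0.65/0.32) / 0.492 = ln(2.031) / 0.492 = 0.7087 / 0.492 = 1.440 km

1.44 km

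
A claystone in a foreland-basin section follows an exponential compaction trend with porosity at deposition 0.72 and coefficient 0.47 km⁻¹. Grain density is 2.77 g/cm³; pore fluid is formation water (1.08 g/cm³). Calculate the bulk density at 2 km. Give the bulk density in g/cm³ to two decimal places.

Porosity at depth: phi = 0.72·exp(−0.47×2) = 0.72×0.3906 = 0.2813
Bulk density: ρ_b = (1−phi)ρ_g + phi·ρ_f = 0.7187×2.77 + 0.2813×1.08
       = 1.991 + 0.304 = 2.295 g/cm³

2.29 g/cm³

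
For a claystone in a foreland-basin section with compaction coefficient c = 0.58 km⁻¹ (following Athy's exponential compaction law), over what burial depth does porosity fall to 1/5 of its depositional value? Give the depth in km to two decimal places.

phi/phi₀ = 1/5 ⇒ exp(−c·d) = 1/5 ⇒ d = ln(5) / c
d = 1.6094 / 0.58 = 2.775 km

2.77 km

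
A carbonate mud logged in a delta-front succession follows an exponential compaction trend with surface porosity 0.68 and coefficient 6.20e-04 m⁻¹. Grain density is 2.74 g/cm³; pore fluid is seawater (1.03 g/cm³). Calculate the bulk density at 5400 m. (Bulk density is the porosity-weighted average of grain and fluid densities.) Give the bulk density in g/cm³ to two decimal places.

2.70 g/cm³

Working in km (1 km = 1000 m; β in km⁻¹ = β in m⁻¹ × 1000):
Porosity at depth: φ = 0.68·exp(−0.62×5.4) = 0.68×0.0352 = 0.0239
Bulk density: ρ_b = (1−φ)ρ_g + φ·ρ_f = 0.9761×2.74 + 0.0239×1.03
       = 2.674 + 0.025 = 2.699 g/cm³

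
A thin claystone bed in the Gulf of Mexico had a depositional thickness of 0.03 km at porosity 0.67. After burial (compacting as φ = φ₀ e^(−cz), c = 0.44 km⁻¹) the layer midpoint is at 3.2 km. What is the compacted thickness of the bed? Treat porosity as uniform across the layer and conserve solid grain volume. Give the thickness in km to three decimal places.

0.012 km

Porosity at 3.2 km: φ = 0.67·exp(−0.44×3.2) = 0.1639
Solid-volume conservation: h(1−φ) = h₀(1−φ₀) ⇒ h = h₀·(1−φ₀)/(1−φ)
h = 0.03 × (1 − 0.67)/(1 − 0.1639) = 0.03 × 0.3947 = 0.0118 km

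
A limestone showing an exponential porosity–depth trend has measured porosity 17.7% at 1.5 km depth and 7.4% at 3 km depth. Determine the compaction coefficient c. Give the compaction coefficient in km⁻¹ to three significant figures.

0.581 km⁻¹

Athy: φ(Z) = φ₀ e^(−cZ) ⇒ φ₁/φ₂ = e^{c(Z₂−Z₁)} ⇒ c = ln(φ₁/φ₂)/(Z₂−Z₁)
c = ln(0.177/0.074) / (3 − 1.5) = ln(2.392) / 1.5 = 0.8721 / 1.5 = 0.5814 km⁻¹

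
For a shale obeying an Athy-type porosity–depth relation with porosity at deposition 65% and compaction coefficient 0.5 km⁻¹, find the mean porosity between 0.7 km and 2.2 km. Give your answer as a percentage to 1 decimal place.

⟨n⟩ = (1/(Z₂−Z₁)) ∫ n₀ e^(−βZ) dZ = n₀·(e^(−β·Z₁) − e^(−β·Z₂)) / (β·(Z₂−Z₁))
e^(−0.5×0.7) = 0.7047; e^(−0.5×2.2) = 0.3329
⟨n⟩ = 0.65 × (0.7047 − 0.3329) / (0.5 × 1.5) = 0.65 × 0.4958 = 0.3222

32.2%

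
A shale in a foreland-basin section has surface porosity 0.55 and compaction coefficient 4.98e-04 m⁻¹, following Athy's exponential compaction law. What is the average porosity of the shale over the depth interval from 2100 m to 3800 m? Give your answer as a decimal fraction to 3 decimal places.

Working in km (1 km = 1000 m; β in km⁻¹ = β in m⁻¹ × 1000):
⟨phi⟩ = (1/(z₂−z₁)) ∫ phi₀ e^(−βz) dz = phi₀·(e^(−β·z₁) − e^(−β·z₂)) / (β·(z₂−z₁))
e^(−0.498×2.1) = 0.3514; e^(−0.498×3.8) = 0.1507
⟨phi⟩ = 0.55 × (0.3514 − 0.1507) / (0.498 × 1.7) = 0.55 × 0.2371 = 0.1304

0.130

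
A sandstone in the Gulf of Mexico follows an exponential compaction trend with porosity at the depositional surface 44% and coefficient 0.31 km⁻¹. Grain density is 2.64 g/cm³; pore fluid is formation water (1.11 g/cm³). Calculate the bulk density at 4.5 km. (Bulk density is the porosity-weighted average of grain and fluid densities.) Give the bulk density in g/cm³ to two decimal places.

Porosity at depth: n = 0.44·exp(−0.31×4.5) = 0.44×0.2478 = 0.1090
Bulk density: ρ_b = (1−n)ρ_g + n·ρ_f = 0.8910×2.64 + 0.1090×1.11
       = 2.352 + 0.121 = 2.473 g/cm³

2.47 g/cm³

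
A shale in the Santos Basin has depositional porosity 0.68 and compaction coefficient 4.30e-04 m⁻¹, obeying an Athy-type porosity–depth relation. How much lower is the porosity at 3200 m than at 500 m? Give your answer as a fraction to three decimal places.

Working in km (1 km = 1000 m; β in km⁻¹ = β in m⁻¹ × 1000):
phi(0.5) = 0.68·e^(−0.43×0.5) = 0.5484
phi(3.2) = 0.68·e^(−0.43×3.2) = 0.1718
Δphi = 0.5484 − 0.1718 = 0.3767

0.377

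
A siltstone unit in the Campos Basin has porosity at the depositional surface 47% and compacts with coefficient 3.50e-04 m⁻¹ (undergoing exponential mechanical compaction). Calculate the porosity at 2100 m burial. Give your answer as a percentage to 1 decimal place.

22.5%

Working in km (1 km = 1000 m; c in km⁻¹ = c in m⁻¹ × 1000):
phi = phi₀·exp(−c·Z) = 0.47 × exp(−0.35 × 2.1) = 0.47 × exp(−0.735)
  = 0.47 × 0.4795 = 0.2254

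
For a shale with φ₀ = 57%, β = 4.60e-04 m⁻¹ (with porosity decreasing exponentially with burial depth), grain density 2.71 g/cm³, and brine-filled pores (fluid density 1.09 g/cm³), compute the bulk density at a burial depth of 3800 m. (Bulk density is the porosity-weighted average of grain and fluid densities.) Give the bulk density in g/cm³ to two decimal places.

2.55 g/cm³

Working in km (1 km = 1000 m; β in km⁻¹ = β in m⁻¹ × 1000):
Porosity at depth: φ = 0.57·exp(−0.46×3.8) = 0.57×0.1741 = 0.0992
Bulk density: ρ_b = (1−φ)ρ_g + φ·ρ_f = 0.9008×2.71 + 0.0992×1.09
       = 2.441 + 0.108 = 2.549 g/cm³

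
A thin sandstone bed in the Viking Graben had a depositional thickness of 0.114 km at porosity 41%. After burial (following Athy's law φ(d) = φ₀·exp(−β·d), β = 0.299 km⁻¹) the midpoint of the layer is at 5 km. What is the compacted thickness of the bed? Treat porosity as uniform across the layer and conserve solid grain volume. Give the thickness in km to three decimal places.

Porosity at 5 km: φ = 0.41·exp(−0.299×5) = 0.0919
Solid-volume conservation: h(1−φ) = h₀(1−φ₀) ⇒ h = h₀·(1−φ₀)/(1−φ)
h = 0.114 × (1 − 0.41)/(1 − 0.0919) = 0.114 × 0.6497 = 0.0741 km

0.074 km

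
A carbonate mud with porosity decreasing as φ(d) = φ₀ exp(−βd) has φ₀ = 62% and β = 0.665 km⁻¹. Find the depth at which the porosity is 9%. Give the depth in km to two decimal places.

2.90 km

Invert Athy's law: d = ln(φ₀/φ) / β
d = ln(0.62/0.09) / 0.665 = ln(6.889) / 0.665 = 1.9299 / 0.665 = 2.902 km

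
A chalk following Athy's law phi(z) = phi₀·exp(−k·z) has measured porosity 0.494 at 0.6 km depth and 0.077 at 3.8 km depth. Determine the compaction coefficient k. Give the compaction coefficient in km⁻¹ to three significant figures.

0.581 km⁻¹

Athy: phi(z) = phi₀ e^(−kz) ⇒ phi₁/phi₂ = e^{k(z₂−z₁)} ⇒ k = ln(phi₁/phi₂)/(z₂−z₁)
k = ln(0.494/0.077) / (3.8 − 0.6) = ln(6.416) / 3.2 = 1.8587 / 3.2 = 0.5809 km⁻¹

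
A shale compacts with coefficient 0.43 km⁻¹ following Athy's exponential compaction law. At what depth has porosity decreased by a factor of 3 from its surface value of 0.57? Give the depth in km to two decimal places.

φ/φ₀ = 1/3 ⇒ exp(−β·Z) = 1/3 ⇒ Z = ln(3) / β
Z = 1.0986 / 0.43 = 2.555 km

2.55 km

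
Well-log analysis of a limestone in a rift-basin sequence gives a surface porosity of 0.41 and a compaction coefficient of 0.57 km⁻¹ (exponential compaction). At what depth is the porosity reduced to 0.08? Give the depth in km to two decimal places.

Invert Athy's law: z = ln(phi₀/phi) / β
z = ln(0.41/0.08) / 0.57 = ln(5.125) / 0.57 = 1.6341 / 0.57 = 2.867 km

2.87 km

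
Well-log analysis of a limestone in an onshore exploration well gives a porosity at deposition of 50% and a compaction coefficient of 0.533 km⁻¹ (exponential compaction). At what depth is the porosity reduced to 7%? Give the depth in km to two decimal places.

3.69 km

Invert Athy's law: Z = ln(φ₀/φ) / k
Z = ln(0.5/0.07) / 0.533 = ln(7.143) / 0.533 = 1.9661 / 0.533 = 3.689 km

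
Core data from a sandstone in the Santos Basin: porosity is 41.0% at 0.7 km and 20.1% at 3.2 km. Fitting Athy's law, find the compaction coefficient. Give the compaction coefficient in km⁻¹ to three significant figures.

0.285 km⁻¹

Athy: n(z) = n₀ e^(−kz) ⇒ n₁/n₂ = e^{k(z₂−z₁)} ⇒ k = ln(n₁/n₂)/(z₂−z₁)
k = ln(0.41/0.201) / (3.2 − 0.7) = ln(2.04) / 2.5 = 0.7129 / 2.5 = 0.2851 km⁻¹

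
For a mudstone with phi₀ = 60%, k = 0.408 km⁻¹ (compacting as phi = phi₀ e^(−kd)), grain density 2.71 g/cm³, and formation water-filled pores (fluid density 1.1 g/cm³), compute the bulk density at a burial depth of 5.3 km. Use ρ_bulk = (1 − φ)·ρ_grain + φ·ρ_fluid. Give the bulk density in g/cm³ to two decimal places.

2.60 g/cm³

Porosity at depth: phi = 0.6·exp(−0.408×5.3) = 0.6×0.1150 = 0.0690
Bulk density: ρ_b = (1−phi)ρ_g + phi·ρ_f = 0.9310×2.71 + 0.0690×1.1
       = 2.523 + 0.076 = 2.599 g/cm³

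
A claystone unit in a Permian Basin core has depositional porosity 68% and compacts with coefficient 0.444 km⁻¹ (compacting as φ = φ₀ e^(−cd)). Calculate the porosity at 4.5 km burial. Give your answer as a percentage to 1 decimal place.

9.2%

φ = φ₀·exp(−c·d) = 0.68 × exp(−0.444 × 4.5) = 0.68 × exp(−1.998)
  = 0.68 × 0.1356 = 0.0922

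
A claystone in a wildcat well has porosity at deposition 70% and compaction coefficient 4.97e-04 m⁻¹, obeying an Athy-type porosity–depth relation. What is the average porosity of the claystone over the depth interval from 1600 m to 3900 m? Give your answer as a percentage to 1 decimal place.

18.8%

Working in km (1 km = 1000 m; c in km⁻¹ = c in m⁻¹ × 1000):
⟨φ⟩ = (1/(z₂−z₁)) ∫ φ₀ e^(−cz) dz = φ₀·(e^(−c·z₁) − e^(−c·z₂)) / (c·(z₂−z₁))
e^(−0.497×1.6) = 0.4515; e^(−0.497×3.9) = 0.1439
⟨φ⟩ = 0.7 × (0.4515 − 0.1439) / (0.497 × 2.3) = 0.7 × 0.2690 = 0.1883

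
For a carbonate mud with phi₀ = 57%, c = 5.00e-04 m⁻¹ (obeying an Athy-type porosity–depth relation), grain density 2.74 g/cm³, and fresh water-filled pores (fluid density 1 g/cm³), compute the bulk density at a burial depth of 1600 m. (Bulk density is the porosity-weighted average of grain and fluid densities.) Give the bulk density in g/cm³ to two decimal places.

Working in km (1 km = 1000 m; c in km⁻¹ = c in m⁻¹ × 1000):
Porosity at depth: phi = 0.57·exp(−0.5×1.6) = 0.57×0.4493 = 0.2561
Bulk density: ρ_b = (1−phi)ρ_g + phi·ρ_f = 0.7439×2.74 + 0.2561×1
       = 2.038 + 0.256 = 2.294 g/cm³

2.29 g/cm³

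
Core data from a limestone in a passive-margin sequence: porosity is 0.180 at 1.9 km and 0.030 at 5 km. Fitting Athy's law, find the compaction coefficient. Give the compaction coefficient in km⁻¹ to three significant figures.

Athy: n(Z) = n₀ e^(−kZ) ⇒ n₁/n₂ = e^{k(Z₂−Z₁)} ⇒ k = ln(n₁/n₂)/(Z₂−Z₁)
k = ln(0.18/0.03) / (5 − 1.9) = ln(6) / 3.1 = 1.7918 / 3.1 = 0.578 km⁻¹

0.578 km⁻¹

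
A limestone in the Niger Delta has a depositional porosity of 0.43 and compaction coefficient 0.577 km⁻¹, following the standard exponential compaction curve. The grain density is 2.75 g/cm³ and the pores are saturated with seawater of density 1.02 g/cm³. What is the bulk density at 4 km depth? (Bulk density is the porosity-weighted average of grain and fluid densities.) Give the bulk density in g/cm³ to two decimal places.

Porosity at depth: phi = 0.43·exp(−0.577×4) = 0.43×0.0995 = 0.0428
Bulk density: ρ_b = (1−phi)ρ_g + phi·ρ_f = 0.9572×2.75 + 0.0428×1.02
       = 2.632 + 0.044 = 2.676 g/cm³

2.68 g/cm³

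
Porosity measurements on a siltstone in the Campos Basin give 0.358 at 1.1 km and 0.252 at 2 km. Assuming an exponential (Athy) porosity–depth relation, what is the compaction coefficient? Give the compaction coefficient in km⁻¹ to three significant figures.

0.390 km⁻¹

Athy: φ(Z) = φ₀ e^(−kZ) ⇒ φ₁/φ₂ = e^{k(Z₂−Z₁)} ⇒ k = ln(φ₁/φ₂)/(Z₂−Z₁)
k = ln(0.358/0.252) / (2 − 1.1) = ln(1.421) / 0.9 = 0.3511 / 0.9 = 0.3901 km⁻¹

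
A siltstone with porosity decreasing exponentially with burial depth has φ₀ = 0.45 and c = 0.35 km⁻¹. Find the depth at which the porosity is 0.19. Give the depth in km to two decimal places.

2.46 km

Invert Athy's law: z = ln(φ₀/φ) / c
z = ln(0.45/0.19) / 0.35 = ln(2.368) / 0.35 = 0.8622 / 0.35 = 2.463 km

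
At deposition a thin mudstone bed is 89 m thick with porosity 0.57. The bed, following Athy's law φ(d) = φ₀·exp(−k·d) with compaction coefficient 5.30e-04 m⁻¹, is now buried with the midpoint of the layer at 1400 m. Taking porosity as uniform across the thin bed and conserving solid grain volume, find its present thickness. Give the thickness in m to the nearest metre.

Working in km (1 km = 1000 m; k in km⁻¹ = k in m⁻¹ × 1000):
Porosity at 1.4 km: φ = 0.57·exp(−0.53×1.4) = 0.2714
Solid-volume conservation: h(1−φ) = h₀(1−φ₀) ⇒ h = h₀·(1−φ₀)/(1−φ)
h = 0.089 × (1 − 0.57)/(1 − 0.2714) = 0.089 × 0.5902 = 0.0525 km

53 m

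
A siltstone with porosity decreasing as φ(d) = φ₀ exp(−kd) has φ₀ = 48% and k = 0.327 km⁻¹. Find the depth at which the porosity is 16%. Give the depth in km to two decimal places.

3.36 km

Invert Athy's law: d = ln(φ₀/φ) / k
d = ln(0.48/0.16) / 0.327 = ln(3) / 0.327 = 1.0986 / 0.327 = 3.360 km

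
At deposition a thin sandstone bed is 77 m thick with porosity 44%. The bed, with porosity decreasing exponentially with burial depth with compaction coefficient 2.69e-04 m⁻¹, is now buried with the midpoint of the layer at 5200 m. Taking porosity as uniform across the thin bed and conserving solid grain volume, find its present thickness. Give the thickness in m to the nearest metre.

48 m

Working in km (1 km = 1000 m; c in km⁻¹ = c in m⁻¹ × 1000):
Porosity at 5.2 km: phi = 0.44·exp(−0.269×5.2) = 0.1086
Solid-volume conservation: h(1−phi) = h₀(1−phi₀) ⇒ h = h₀·(1−phi₀)/(1−phi)
h = 0.077 × (1 − 0.44)/(1 − 0.1086) = 0.077 × 0.6282 = 0.0484 km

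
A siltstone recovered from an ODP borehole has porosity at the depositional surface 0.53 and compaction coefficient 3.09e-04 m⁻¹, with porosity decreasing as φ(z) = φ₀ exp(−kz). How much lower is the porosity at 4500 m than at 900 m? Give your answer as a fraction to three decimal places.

0.269

Working in km (1 km = 1000 m; k in km⁻¹ = k in m⁻¹ × 1000):
φ(0.9) = 0.53·e^(−0.309×0.9) = 0.4013
φ(4.5) = 0.53·e^(−0.309×4.5) = 0.1319
Δφ = 0.4013 − 0.1319 = 0.2694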